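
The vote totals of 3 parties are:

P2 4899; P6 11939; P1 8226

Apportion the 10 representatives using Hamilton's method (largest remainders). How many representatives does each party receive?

The standard divisor is 25064/10 ≈ 2506.4.
Standard quotas: P2 1.9546, P6 4.7634, P1 3.2820.
Lower quotas: P2 1, P6 4, P1 3 (sum 8, leaving 2 seats).
Remainders in descending order: P2 0.9546, P6 0.7634, P1 0.2820.
The surplus seats go to P2, P6.

P2 2, P6 5, P1 3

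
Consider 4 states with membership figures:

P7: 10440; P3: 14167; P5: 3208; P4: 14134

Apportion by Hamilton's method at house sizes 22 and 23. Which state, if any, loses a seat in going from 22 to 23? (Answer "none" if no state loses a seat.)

At 22 seats: P7 6, P3 7, P5 2, P4 7.
At 23 seats: P7 5, P3 8, P5 2, P4 8.
P7 drops from 6 to 5.

P7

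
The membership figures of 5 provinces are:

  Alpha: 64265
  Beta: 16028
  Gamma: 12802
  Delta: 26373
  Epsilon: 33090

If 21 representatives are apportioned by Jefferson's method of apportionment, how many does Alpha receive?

9

Standard divisor 152558/21 ≈ 7264.667; standard quotas: Alpha 8.846, Beta 2.206, Gamma 1.762, Delta 3.630, Epsilon 4.555.
Rounding down gives 8, 2, 1, 3, 4 = 18 seats, so the divisor must be adjusted.
With modified divisor 6500: modified quotas Alpha 9.887, Beta 2.466, Gamma 1.970, Delta 4.057, Epsilon 5.091.
Rounding down: Alpha 9, Beta 2, Gamma 1, Delta 4, Epsilon 5 (total 21).
Alpha receives 9.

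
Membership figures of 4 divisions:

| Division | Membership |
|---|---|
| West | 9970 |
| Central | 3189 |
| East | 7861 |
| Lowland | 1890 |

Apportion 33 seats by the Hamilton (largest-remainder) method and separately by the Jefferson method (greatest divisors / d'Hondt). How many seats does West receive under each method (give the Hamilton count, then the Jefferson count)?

14 and 15

Hamilton: West 14, Central 5, East 11, Lowland 3.
Jefferson: West 15, Central 4, East 12, Lowland 2.
West gets 14 under Hamilton and 15 under Jefferson.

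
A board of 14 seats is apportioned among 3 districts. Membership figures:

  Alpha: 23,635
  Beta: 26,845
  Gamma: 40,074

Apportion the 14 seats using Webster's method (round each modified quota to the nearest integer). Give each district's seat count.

Alpha 4, Beta 4, Gamma 6

Standard divisor 90554/14 ≈ 6468.143; standard quotas: Alpha 3.654, Beta 4.150, Gamma 6.196.
Rounding to the nearest integer gives Alpha 4, Beta 4, Gamma 6 — total 14, matching the house size, so no adjustment is needed.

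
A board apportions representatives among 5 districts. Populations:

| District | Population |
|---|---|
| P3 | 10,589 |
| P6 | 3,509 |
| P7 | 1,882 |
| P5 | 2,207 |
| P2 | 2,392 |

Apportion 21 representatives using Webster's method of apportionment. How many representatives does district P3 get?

11

Standard divisor 20579/21 ≈ 979.952; standard quotas: P3 10.806, P6 3.581, P7 1.921, P5 2.252, P2 2.441.
Rounding to the nearest integer gives P3 11, P6 4, P7 2, P5 2, P2 2 — total 21, matching the house size, so no adjustment is needed.
P3 receives 11.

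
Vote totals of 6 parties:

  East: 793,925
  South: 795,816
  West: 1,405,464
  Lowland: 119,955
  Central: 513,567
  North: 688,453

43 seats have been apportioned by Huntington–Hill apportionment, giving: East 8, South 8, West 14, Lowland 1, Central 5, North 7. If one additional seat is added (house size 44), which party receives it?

Priority for the next seat is population ÷ (√(s·(s+1))).
Priorities: East 93564.959, South 93787.815, West 96986.230, Lowland 84820.994, Central 93764.077, North 91998.402.
Highest priority: West.

West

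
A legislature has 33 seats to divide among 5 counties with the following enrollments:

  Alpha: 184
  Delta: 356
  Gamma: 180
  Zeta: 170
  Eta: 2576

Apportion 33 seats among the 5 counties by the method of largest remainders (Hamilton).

The standard divisor is 3466/33 ≈ 105.03.
Standard quotas: Alpha 1.752, Delta 3.389, Gamma 1.714, Zeta 1.619, Eta 24.526.
Lower quotas: Alpha 1, Delta 3, Gamma 1, Zeta 1, Eta 24 (sum 30, leaving 3 seats).
Remainders in descending order: Alpha 0.752, Gamma 0.714, Zeta 0.619, Eta 0.526, Delta 0.389.
Largest remainders: Alpha, Gamma, Zeta receive the extra seats.

Alpha 2, Delta 3, Gamma 2, Zeta 2, Eta 24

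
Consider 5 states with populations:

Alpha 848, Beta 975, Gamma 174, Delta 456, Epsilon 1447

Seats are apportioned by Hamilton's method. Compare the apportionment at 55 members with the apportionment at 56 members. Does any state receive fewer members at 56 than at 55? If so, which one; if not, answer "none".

At 55 seats: Alpha 12, Beta 14, Gamma 3, Delta 6, Epsilon 20.
At 56 seats: Alpha 12, Beta 14, Gamma 2, Delta 7, Epsilon 21.
Gamma drops from 3 to 2.

Gamma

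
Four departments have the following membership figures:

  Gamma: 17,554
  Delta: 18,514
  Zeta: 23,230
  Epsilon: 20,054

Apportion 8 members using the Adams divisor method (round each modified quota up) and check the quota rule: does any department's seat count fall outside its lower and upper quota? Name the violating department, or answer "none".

none

Standard quotas: Gamma 1.770, Delta 1.867, Zeta 2.342, Epsilon 2.022.
Adams allocation: Gamma 2, Delta 2, Zeta 2, Epsilon 2.
Every allocation lies between the lower and upper quota.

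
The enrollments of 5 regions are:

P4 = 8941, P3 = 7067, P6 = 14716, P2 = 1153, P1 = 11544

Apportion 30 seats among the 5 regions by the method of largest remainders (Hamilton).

P4 6; P3 5; P6 10; P2 1; P1 8

Total 43421; standard divisor 43421/30 ≈ 1447.367.
Standard quotas: P4 6.1774, P3 4.8827, P6 10.1674, P2 0.7966, P1 7.9759.
Lower quotas: P4 6, P3 4, P6 10, P2 0, P1 7 (sum 27, leaving 3 seats).
Remainders in descending order: P1 0.9759, P3 0.8827, P2 0.7966, P4 0.1774, P6 0.1674.
The surplus seats go to P1, P3, P2.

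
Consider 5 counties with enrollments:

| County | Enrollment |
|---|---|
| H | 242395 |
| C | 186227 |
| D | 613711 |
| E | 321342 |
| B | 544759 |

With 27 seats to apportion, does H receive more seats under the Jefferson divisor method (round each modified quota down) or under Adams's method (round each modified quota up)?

Adams

Jefferson: H 3, C 2, D 9, E 5, B 8.
Adams: H 4, C 3, D 8, E 5, B 7.
H gets 3 under Jefferson and 4 under Adams.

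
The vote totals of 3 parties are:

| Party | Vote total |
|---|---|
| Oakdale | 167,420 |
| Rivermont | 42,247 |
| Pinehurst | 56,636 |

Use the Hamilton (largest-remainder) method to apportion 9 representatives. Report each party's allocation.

Oakdale=6, Rivermont=1, Pinehurst=2

Total 266303; standard divisor 266303/9 ≈ 29589.222.
Standard quotas: Oakdale 5.6581, Rivermont 1.4278, Pinehurst 1.9141.
Lower quotas: Oakdale 5, Rivermont 1, Pinehurst 1 (sum 7, leaving 2 seats).
Remainders in descending order: Pinehurst 0.9141, Oakdale 0.6581, Rivermont 0.4278.
The surplus seats go to Pinehurst, Oakdale.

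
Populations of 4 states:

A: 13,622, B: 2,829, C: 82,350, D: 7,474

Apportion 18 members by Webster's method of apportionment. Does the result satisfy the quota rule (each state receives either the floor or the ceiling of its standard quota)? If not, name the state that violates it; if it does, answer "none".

C

Standard quotas: A 2.307, B 0.479, C 13.948, D 1.266.
Webster allocation: A 2, B 0, C 15, D 1.
C has quota 13.948 (lower 13, upper 14) but receives 15 — outside the quota interval.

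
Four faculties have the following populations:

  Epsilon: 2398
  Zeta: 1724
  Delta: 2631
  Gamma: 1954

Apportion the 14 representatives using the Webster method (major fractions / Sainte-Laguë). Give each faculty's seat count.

Epsilon=4; Zeta=3; Delta=4; Gamma=3

Standard divisor 8707/14 ≈ 621.929; standard quotas: Epsilon 3.856, Zeta 2.772, Delta 4.230, Gamma 3.142.
Rounding to the nearest integer gives Epsilon 4, Zeta 3, Delta 4, Gamma 3 — total 14, matching the house size, so no adjustment is needed.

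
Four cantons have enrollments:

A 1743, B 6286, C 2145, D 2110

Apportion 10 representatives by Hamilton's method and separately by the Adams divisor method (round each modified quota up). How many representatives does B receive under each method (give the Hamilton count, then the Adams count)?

5 and 4

Hamilton: A 1, B 5, C 2, D 2.
Adams: A 2, B 4, C 2, D 2.
B gets 5 under Hamilton and 4 under Adams.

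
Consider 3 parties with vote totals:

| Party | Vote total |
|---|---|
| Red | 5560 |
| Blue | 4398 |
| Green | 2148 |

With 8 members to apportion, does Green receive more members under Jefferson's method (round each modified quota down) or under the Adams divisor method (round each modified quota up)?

Jefferson: Red 4, Blue 3, Green 1.
Adams: Red 3, Blue 3, Green 2.
Green gets 1 under Jefferson and 2 under Adams.

Adams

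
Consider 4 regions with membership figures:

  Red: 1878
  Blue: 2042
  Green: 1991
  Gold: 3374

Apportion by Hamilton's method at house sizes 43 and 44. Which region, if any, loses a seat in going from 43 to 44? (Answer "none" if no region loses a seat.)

none

At 43 seats: Red 9, Blue 9, Green 9, Gold 16.
At 44 seats: Red 9, Blue 10, Green 9, Gold 16.
No region's allocation decreased.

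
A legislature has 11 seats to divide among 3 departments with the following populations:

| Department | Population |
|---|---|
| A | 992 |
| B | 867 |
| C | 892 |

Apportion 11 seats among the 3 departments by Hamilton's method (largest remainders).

A=4, B=3, C=4

Total 2751; standard divisor 2751/11 ≈ 250.091.
Standard quotas: A 3.967, B 3.467, C 3.567.
Lower quotas: A 3, B 3, C 3 (sum 9, leaving 2 seats).
Remainders in descending order: A 0.967, C 0.567, B 0.467.
Largest remainders: A, C receive the extra seats.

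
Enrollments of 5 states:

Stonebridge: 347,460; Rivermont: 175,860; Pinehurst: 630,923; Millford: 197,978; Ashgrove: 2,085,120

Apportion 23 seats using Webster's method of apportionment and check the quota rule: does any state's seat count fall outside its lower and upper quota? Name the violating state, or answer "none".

Standard quotas: Stonebridge 2.325, Rivermont 1.177, Pinehurst 4.222, Millford 1.325, Ashgrove 13.952.
Webster allocation: Stonebridge 2, Rivermont 1, Pinehurst 4, Millford 1, Ashgrove 15.
Ashgrove has quota 13.952 (lower 13, upper 14) but receives 15 — outside the quota interval.

Ashgrove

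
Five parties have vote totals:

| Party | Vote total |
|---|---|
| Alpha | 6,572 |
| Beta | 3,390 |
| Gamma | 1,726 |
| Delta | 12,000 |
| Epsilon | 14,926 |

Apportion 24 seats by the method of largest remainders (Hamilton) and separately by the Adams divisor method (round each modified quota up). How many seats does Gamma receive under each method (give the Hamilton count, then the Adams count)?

1 and 2

Hamilton: Alpha 4, Beta 2, Gamma 1, Delta 8, Epsilon 9.
Adams: Alpha 4, Beta 2, Gamma 2, Delta 7, Epsilon 9.
Gamma gets 1 under Hamilton and 2 under Adams.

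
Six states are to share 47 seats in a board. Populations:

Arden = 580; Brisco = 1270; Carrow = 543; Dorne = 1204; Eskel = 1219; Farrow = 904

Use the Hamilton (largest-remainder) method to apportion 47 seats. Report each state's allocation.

The standard divisor is 5720/47 ≈ 121.702.
Standard quotas: Arden 4.766, Brisco 10.435, Carrow 4.462, Dorne 9.893, Eskel 10.016, Farrow 7.428.
Lower quotas: Arden 4, Brisco 10, Carrow 4, Dorne 9, Eskel 10, Farrow 7 (sum 44, leaving 3 seats).
Remainders in descending order: Dorne 0.893, Arden 0.766, Carrow 0.462, Brisco 0.435, Farrow 0.428, Eskel 0.016.
Largest remainders: Dorne, Arden, Carrow receive the extra seats.

Arden: 5; Brisco: 10; Carrow: 5; Dorne: 10; Eskel: 10; Farrow: 7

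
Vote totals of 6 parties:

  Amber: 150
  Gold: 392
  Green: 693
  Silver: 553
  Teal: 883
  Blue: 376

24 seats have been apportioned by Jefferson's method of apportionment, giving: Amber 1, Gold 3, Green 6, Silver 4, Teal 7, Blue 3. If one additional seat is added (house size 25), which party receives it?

Silver

Priority for the next seat is population ÷ (current seats + 1).
Priorities: Amber 75.000, Gold 98.000, Green 99.000, Silver 110.600, Teal 110.375, Blue 94.000.
Highest priority: Silver.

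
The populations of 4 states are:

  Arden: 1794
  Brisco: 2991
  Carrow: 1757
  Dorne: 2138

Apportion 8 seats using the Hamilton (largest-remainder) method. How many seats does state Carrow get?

1

Standard divisor: 8680 ÷ 8 = 1085.
Standard quotas: Arden 1.653, Brisco 2.757, Carrow 1.619, Dorne 1.971.
Lower quotas: Arden 1, Brisco 2, Carrow 1, Dorne 1 (sum 5, leaving 3 seats).
Remainders in descending order: Dorne 0.971, Brisco 0.757, Arden 0.653, Carrow 0.619.
The surplus seats go to Dorne, Brisco, Arden.
Carrow receives 1.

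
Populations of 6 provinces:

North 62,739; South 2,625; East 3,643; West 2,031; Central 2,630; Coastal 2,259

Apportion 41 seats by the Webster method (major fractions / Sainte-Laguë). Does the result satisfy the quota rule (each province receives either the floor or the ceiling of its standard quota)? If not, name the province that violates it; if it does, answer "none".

Standard quotas: North 33.879, South 1.417, East 1.967, West 1.097, Central 1.420, Coastal 1.220.
Webster allocation: North 35, South 1, East 2, West 1, Central 1, Coastal 1.
North has quota 33.879 (lower 33, upper 34) but receives 35 — outside the quota interval.

North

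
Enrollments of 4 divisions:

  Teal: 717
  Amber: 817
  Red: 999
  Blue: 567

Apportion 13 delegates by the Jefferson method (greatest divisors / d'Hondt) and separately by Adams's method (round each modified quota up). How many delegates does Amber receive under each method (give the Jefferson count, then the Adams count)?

4 and 3

Jefferson: Teal 3, Amber 4, Red 4, Blue 2.
Adams: Teal 3, Amber 3, Red 4, Blue 3.
Amber gets 4 under Jefferson and 3 under Adams.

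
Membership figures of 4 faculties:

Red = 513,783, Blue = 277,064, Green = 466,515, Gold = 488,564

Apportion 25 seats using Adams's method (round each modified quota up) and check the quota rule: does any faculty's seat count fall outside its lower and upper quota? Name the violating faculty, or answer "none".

Standard quotas: Red 7.357, Blue 3.967, Green 6.680, Gold 6.996.
Adams allocation: Red 7, Blue 4, Green 7, Gold 7.
Every allocation lies between the lower and upper quota.

none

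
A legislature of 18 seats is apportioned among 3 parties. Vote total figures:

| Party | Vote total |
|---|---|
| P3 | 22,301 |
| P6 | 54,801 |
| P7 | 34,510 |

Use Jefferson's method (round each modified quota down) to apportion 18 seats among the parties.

Standard divisor 111612/18 ≈ 6200.667; standard quotas: P3 3.597, P6 8.838, P7 5.566.
Rounding down gives 3, 8, 5 = 16 seats, so the divisor must be adjusted.
With modified divisor 5700: modified quotas P3 3.912, P6 9.614, P7 6.054.
Rounding down: P3 3, P6 9, P7 6 (total 18).

P3 3; P6 9; P7 6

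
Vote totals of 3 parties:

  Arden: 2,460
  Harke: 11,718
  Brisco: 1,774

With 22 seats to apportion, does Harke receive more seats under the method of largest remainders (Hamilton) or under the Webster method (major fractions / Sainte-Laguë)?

Hamilton: Arden 3, Harke 16, Brisco 3.
Webster: Arden 3, Harke 17, Brisco 2.
Harke gets 16 under Hamilton and 17 under Webster.

Webster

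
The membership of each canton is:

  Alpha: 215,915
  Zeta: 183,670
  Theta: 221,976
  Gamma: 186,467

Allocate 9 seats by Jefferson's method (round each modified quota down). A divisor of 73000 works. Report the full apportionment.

Alpha: 2, Zeta: 2, Theta: 3, Gamma: 2

With modified divisor 73000: modified quotas Alpha 2.958, Zeta 2.516, Theta 3.041, Gamma 2.554.
Rounding down: Alpha 2, Zeta 2, Theta 3, Gamma 2 (total 9).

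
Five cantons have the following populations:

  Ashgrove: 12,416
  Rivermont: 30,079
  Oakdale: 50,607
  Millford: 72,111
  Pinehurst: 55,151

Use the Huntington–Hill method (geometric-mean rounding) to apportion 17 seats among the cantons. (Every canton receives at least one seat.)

Ashgrove 1; Rivermont 2; Oakdale 4; Millford 6; Pinehurst 4

With divisor 12749: modified quotas Ashgrove 0.974, Rivermont 2.359, Oakdale 3.969, Millford 5.656, Pinehurst 4.326.
Geometric-mean thresholds: Ashgrove (min 1), Rivermont √(2·3)=2.449, Oakdale √(3·4)=3.464, Millford √(5·6)=5.477, Pinehurst √(4·5)=4.472.
Each quota rounded against its threshold gives Ashgrove 1, Rivermont 2, Oakdale 4, Millford 6, Pinehurst 4 (total 17).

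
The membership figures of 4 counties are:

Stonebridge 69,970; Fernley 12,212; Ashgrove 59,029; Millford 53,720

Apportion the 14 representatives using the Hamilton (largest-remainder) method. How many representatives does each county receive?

Stonebridge 5, Fernley 1, Ashgrove 4, Millford 4

Total 194931; standard divisor 194931/14 ≈ 13923.643.
Standard quotas: Stonebridge 5.0253, Fernley 0.8771, Ashgrove 4.2395, Millford 3.8582.
Lower quotas: Stonebridge 5, Fernley 0, Ashgrove 4, Millford 3 (sum 12, leaving 2 seats).
Remainders in descending order: Fernley 0.8771, Millford 0.8582, Ashgrove 0.2395, Stonebridge 0.0253.
Largest remainders: Fernley, Millford receive the extra seats.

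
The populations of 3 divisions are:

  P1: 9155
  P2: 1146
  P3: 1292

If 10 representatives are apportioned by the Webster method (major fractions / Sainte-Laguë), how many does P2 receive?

Standard divisor 11593/10 ≈ 1159.3; standard quotas: P1 7.897, P2 0.989, P3 1.114.
Rounding to the nearest integer gives P1 8, P2 1, P3 1 — total 10, matching the house size, so no adjustment is needed.
P2 receives 1.

1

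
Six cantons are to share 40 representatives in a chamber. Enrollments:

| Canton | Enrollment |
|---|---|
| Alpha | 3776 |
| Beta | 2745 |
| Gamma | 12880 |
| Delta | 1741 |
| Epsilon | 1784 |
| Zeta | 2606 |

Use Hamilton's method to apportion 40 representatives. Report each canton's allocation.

Alpha=6, Beta=4, Gamma=20, Delta=3, Epsilon=3, Zeta=4

The standard divisor is 25532/40 ≈ 638.3.
Standard quotas: Alpha 5.9157, Beta 4.3005, Gamma 20.1786, Delta 2.7276, Epsilon 2.7949, Zeta 4.0827.
Lower quotas: Alpha 5, Beta 4, Gamma 20, Delta 2, Epsilon 2, Zeta 4 (sum 37, leaving 3 seats).
Remainders in descending order: Alpha 0.9157, Epsilon 0.7949, Delta 0.7276, Beta 0.3005, Gamma 0.1786, Zeta 0.0827.
Largest remainders: Alpha, Epsilon, Delta receive the extra seats.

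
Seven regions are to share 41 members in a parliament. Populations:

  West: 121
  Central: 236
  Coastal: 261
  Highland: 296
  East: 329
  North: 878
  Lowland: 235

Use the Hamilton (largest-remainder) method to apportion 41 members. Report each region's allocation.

Total 2356; standard divisor 2356/41 ≈ 57.463.
Standard quotas: West 2.106, Central 4.107, Coastal 4.542, Highland 5.151, East 5.725, North 15.279, Lowland 4.090.
Lower quotas: West 2, Central 4, Coastal 4, Highland 5, East 5, North 15, Lowland 4 (sum 39, leaving 2 seats).
Remainders in descending order: East 0.725, Coastal 0.542, North 0.279, Highland 0.151, Central 0.107, West 0.106, Lowland 0.090.
The surplus seats go to East, Coastal.

West=2; Central=4; Coastal=5; Highland=5; East=6; North=15; Lowland=4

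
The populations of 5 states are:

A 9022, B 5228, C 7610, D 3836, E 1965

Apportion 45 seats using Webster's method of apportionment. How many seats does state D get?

6

Standard divisor 27661/45 ≈ 614.689; standard quotas: A 14.677, B 8.505, C 12.380, D 6.241, E 3.197.
Rounding to the nearest integer gives A 15, B 9, C 12, D 6, E 3 — total 45, matching the house size, so no adjustment is needed.
D receives 6.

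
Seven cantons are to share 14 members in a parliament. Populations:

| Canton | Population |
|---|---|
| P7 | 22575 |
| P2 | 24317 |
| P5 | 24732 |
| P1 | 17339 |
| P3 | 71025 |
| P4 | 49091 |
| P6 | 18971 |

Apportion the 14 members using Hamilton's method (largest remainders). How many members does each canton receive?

P7 1, P2 2, P5 2, P1 1, P3 4, P4 3, P6 1

The standard divisor is 228050/14 ≈ 16289.286.
Standard quotas: P7 1.3859, P2 1.4928, P5 1.5183, P1 1.0644, P3 4.3602, P4 3.0137, P6 1.1646.
Lower quotas: P7 1, P2 1, P5 1, P1 1, P3 4, P4 3, P6 1 (sum 12, leaving 2 seats).
Remainders in descending order: P5 0.5183, P2 0.4928, P7 0.3859, P3 0.3602, P6 0.1646, P1 0.0644, P4 0.0137.
The surplus seats go to P5, P2.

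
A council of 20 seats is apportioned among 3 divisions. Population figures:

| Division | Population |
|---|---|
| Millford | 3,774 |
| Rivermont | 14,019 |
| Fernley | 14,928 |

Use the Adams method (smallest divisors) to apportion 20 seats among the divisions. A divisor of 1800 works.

Millford 3; Rivermont 8; Fernley 9

With modified divisor 1800: modified quotas Millford 2.097, Rivermont 7.788, Fernley 8.293.
Rounding up: Millford 3, Rivermont 8, Fernley 9 (total 20).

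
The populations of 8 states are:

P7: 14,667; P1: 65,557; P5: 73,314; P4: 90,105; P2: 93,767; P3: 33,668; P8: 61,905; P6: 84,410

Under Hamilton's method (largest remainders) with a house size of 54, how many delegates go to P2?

10

Total 517393; standard divisor 517393/54 ≈ 9581.352.
Standard quotas: P7 1.5308, P1 6.8421, P5 7.6517, P4 9.4042, P2 9.7864, P3 3.5139, P8 6.4610, P6 8.8098.
Lower quotas: P7 1, P1 6, P5 7, P4 9, P2 9, P3 3, P8 6, P6 8 (sum 49, leaving 5 seats).
Remainders in descending order: P1 0.8421, P6 0.8098, P2 0.7864, P5 0.6517, P7 0.5308, P3 0.5139, P8 0.4610, P4 0.4042.
Largest remainders: P1, P6, P2, P5, P7 receive the extra seats.
P2 receives 10.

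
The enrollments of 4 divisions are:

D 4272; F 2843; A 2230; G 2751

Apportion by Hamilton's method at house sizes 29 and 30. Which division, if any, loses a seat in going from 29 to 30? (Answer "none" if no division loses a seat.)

none

At 29 seats: D 10, F 7, A 5, G 7.
At 30 seats: D 11, F 7, A 5, G 7.
No division's allocation decreased.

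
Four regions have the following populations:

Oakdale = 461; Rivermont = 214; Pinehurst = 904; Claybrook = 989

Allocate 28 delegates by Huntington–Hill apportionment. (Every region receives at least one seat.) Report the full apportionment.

With divisor 91: modified quotas Oakdale 5.066, Rivermont 2.352, Pinehurst 9.934, Claybrook 10.868.
Geometric-mean thresholds: Oakdale √(5·6)=5.477, Rivermont √(2·3)=2.449, Pinehurst √(9·10)=9.487, Claybrook √(10·11)=10.488.
Each quota rounded against its threshold gives Oakdale 5, Rivermont 2, Pinehurst 10, Claybrook 11 (total 28).

Oakdale=5, Rivermont=2, Pinehurst=10, Claybrook=11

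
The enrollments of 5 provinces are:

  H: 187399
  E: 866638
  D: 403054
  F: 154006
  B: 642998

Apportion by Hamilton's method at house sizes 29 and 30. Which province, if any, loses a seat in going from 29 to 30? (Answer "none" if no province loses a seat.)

At 29 seats: H 3, E 11, D 5, F 2, B 8.
At 30 seats: H 2, E 12, D 5, F 2, B 9.
H drops from 3 to 2.

H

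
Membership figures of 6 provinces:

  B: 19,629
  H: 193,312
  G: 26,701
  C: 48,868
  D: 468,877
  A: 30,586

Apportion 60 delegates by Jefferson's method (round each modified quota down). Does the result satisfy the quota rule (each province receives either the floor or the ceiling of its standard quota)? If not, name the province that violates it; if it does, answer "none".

D

Standard quotas: B 1.495, H 14.720, G 2.033, C 3.721, D 35.703, A 2.329.
Jefferson allocation: B 1, H 15, G 2, C 3, D 37, A 2.
D has quota 35.703 (lower 35, upper 36) but receives 37 — outside the quota interval.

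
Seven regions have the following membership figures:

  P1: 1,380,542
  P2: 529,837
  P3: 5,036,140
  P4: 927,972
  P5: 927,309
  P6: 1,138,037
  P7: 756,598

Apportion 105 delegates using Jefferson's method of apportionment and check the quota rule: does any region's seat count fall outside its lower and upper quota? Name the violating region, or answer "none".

Standard quotas: P1 13.552, P2 5.201, P3 49.437, P4 9.109, P5 9.103, P6 11.171, P7 7.427.
Jefferson allocation: P1 13, P2 5, P3 51, P4 9, P5 9, P6 11, P7 7.
P3 has quota 49.437 (lower 49, upper 50) but receives 51 — outside the quota interval.

P3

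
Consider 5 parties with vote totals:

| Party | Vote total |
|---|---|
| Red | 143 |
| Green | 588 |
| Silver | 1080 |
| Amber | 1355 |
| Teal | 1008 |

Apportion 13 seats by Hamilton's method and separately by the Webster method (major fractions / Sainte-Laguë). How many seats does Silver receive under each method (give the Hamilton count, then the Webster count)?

Hamilton: Red 1, Green 2, Silver 3, Amber 4, Teal 3.
Webster: Red 0, Green 2, Silver 4, Amber 4, Teal 3.
Silver gets 3 under Hamilton and 4 under Webster.

3 and 4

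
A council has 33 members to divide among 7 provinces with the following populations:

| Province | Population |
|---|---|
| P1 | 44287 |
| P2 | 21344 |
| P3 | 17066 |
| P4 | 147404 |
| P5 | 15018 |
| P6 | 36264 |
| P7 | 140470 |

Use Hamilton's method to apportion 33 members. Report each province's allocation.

Total 421853; standard divisor 421853/33 ≈ 12783.424.
Standard quotas: P1 3.4644, P2 1.6697, P3 1.3350, P4 11.5309, P5 1.1748, P6 2.8368, P7 10.9884.
Lower quotas: P1 3, P2 1, P3 1, P4 11, P5 1, P6 2, P7 10 (sum 29, leaving 4 seats).
Remainders in descending order: P7 0.9884, P6 0.8368, P2 0.6697, P4 0.5309, P1 0.4644, P3 0.3350, P5 0.1748.
The surplus seats go to P7, P6, P2, P4.

P1: 3; P2: 2; P3: 1; P4: 12; P5: 1; P6: 3; P7: 11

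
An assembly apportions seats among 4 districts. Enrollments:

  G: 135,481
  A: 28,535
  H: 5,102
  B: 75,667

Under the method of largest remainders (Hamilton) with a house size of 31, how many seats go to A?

The standard divisor is 244785/31 ≈ 7896.29.
Standard quotas: G 17.1576, A 3.6137, H 0.6461, B 9.5826.
Lower quotas: G 17, A 3, H 0, B 9 (sum 29, leaving 2 seats).
Remainders in descending order: H 0.6461, A 0.6137, B 0.5826, G 0.1576.
Largest remainders: H, A receive the extra seats.
A receives 4.

4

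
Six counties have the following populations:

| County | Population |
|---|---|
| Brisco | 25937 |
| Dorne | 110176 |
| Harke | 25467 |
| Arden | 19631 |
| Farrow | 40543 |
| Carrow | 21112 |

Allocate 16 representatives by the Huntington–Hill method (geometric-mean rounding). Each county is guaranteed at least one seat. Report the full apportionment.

Brisco 2, Dorne 7, Harke 2, Arden 1, Farrow 3, Carrow 1

With divisor 15740: modified quotas Brisco 1.648, Dorne 7.000, Harke 1.618, Arden 1.247, Farrow 2.576, Carrow 1.341.
Geometric-mean thresholds: Brisco √(1·2)=1.414, Dorne √(6·7)=6.481, Harke √(1·2)=1.414, Arden √(1·2)=1.414, Farrow √(2·3)=2.449, Carrow √(1·2)=1.414.
Each quota rounded against its threshold gives Brisco 2, Dorne 7, Harke 2, Arden 1, Farrow 3, Carrow 1 (total 16).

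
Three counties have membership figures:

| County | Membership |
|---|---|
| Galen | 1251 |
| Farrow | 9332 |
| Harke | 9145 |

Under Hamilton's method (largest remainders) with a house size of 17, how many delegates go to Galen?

1

Standard divisor: 19728 ÷ 17 ≈ 1160.471.
Standard quotas: Galen 1.0780, Farrow 8.0416, Harke 7.8804.
Lower quotas: Galen 1, Farrow 8, Harke 7 (sum 16, leaving 1 seat).
Remainders in descending order: Harke 0.8804, Galen 0.0780, Farrow 0.0416.
Largest remainder: Harke receives the extra seat.
Galen receives 1.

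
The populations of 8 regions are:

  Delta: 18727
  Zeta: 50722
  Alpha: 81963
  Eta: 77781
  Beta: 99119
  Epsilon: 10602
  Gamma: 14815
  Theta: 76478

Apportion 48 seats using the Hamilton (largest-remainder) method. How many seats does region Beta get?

Total 430207; standard divisor 430207/48 ≈ 8962.646.
Standard quotas: Delta 2.0894, Zeta 5.6593, Alpha 9.1450, Eta 8.6784, Beta 11.0591, Epsilon 1.1829, Gamma 1.6530, Theta 8.5330.
Lower quotas: Delta 2, Zeta 5, Alpha 9, Eta 8, Beta 11, Epsilon 1, Gamma 1, Theta 8 (sum 45, leaving 3 seats).
Remainders in descending order: Eta 0.6784, Zeta 0.6593, Gamma 0.6530, Theta 0.5330, Epsilon 0.1829, Alpha 0.1450, Delta 0.0894, Beta 0.0591.
The surplus seats go to Eta, Zeta, Gamma.
Beta receives 11.

11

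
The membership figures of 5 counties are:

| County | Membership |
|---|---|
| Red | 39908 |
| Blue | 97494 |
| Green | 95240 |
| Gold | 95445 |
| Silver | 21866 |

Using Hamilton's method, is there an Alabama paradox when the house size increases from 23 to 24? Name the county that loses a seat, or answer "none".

At 23 seats: Red 3, Blue 6, Green 6, Gold 6, Silver 2.
At 24 seats: Red 3, Blue 7, Green 6, Gold 7, Silver 1.
Silver drops from 2 to 1.

Silver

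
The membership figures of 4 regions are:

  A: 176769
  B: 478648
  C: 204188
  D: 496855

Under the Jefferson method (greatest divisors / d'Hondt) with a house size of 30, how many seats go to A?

4

Standard divisor 1356460/30 ≈ 45215.333; standard quotas: A 3.909, B 10.586, C 4.516, D 10.989.
Rounding down gives 3, 10, 4, 10 = 27 seats, so the divisor must be adjusted.
With modified divisor 42500: modified quotas A 4.159, B 11.262, C 4.804, D 11.691.
Rounding down: A 4, B 11, C 4, D 11 (total 30).
A receives 4.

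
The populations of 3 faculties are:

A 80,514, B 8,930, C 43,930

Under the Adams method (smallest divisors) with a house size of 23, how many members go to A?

13

Standard divisor 133374/23 ≈ 5798.87; standard quotas: A 13.884, B 1.540, C 7.576.
Rounding up gives 14, 2, 8 = 24 seats, so the divisor must be adjusted.
With modified divisor 6230: modified quotas A 12.924, B 1.433, C 7.051.
Rounding up: A 13, B 2, C 8 (total 23).
A receives 13.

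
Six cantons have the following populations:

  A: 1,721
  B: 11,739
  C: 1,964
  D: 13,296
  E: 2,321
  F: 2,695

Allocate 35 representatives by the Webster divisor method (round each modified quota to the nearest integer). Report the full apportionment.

Standard divisor 33736/35 ≈ 963.886; standard quotas: A 1.785, B 12.179, C 2.038, D 13.794, E 2.408, F 2.796.
Rounding to the nearest integer gives A 2, B 12, C 2, D 14, E 2, F 3 — total 35, matching the house size, so no adjustment is needed.

A=2; B=12; C=2; D=14; E=2; F=3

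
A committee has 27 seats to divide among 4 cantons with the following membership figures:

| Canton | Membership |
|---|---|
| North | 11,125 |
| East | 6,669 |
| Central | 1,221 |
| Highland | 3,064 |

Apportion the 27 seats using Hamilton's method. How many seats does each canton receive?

Standard divisor: 22079 ÷ 27 ≈ 817.741.
Standard quotas: North 13.6046, East 8.1554, Central 1.4931, Highland 3.7469.
Lower quotas: North 13, East 8, Central 1, Highland 3 (sum 25, leaving 2 seats).
Remainders in descending order: Highland 0.7469, North 0.6046, Central 0.4931, East 0.1554.
Largest remainders: Highland, North receive the extra seats.

North 14; East 8; Central 1; Highland 4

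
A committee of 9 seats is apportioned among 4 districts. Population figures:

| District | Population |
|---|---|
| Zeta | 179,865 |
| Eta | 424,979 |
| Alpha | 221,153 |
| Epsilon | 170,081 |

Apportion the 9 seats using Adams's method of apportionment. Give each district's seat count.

Zeta 2, Eta 3, Alpha 2, Epsilon 2

Standard divisor 996078/9 ≈ 110675.333; standard quotas: Zeta 1.625, Eta 3.840, Alpha 1.998, Epsilon 1.537.
Rounding up gives 2, 4, 2, 2 = 10 seats, so the divisor must be adjusted.
With modified divisor 155900: modified quotas Zeta 1.154, Eta 2.726, Alpha 1.419, Epsilon 1.091.
Rounding up: Zeta 2, Eta 3, Alpha 2, Epsilon 2 (total 9).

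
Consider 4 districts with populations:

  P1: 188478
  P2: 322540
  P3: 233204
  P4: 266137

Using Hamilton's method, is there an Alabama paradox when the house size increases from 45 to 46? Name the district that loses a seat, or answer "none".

P1

At 45 seats: P1 9, P2 14, P3 10, P4 12.
At 46 seats: P1 8, P2 15, P3 11, P4 12.
P1 drops from 9 to 8.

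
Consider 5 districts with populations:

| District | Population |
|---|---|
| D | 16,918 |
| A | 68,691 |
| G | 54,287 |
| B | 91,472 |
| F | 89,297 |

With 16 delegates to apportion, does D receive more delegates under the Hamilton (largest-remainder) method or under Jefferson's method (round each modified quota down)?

Hamilton: D 1, A 3, G 3, B 5, F 4.
Jefferson: D 0, A 3, G 3, B 5, F 5.
D gets 1 under Hamilton and 0 under Jefferson.

Hamilton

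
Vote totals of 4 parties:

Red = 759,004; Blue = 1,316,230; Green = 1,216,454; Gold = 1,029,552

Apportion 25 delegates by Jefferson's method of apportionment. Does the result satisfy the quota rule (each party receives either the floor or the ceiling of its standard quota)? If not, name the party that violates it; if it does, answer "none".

Standard quotas: Red 4.391, Blue 7.615, Green 7.038, Gold 5.956.
Jefferson allocation: Red 4, Blue 8, Green 7, Gold 6.
Every allocation lies between the lower and upper quota.

none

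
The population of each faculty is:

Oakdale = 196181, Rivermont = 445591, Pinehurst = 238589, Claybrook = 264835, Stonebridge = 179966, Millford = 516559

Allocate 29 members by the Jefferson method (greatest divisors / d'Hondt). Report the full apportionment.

Oakdale: 3, Rivermont: 7, Pinehurst: 4, Claybrook: 4, Stonebridge: 3, Millford: 8

Standard divisor 1841721/29 ≈ 63507.621; standard quotas: Oakdale 3.089, Rivermont 7.016, Pinehurst 3.757, Claybrook 4.170, Stonebridge 2.834, Millford 8.134.
Rounding down gives 3, 7, 3, 4, 2, 8 = 27 seats, so the divisor must be adjusted.
With modified divisor 58500: modified quotas Oakdale 3.354, Rivermont 7.617, Pinehurst 4.078, Claybrook 4.527, Stonebridge 3.076, Millford 8.830.
Rounding down: Oakdale 3, Rivermont 7, Pinehurst 4, Claybrook 4, Stonebridge 3, Millford 8 (total 29).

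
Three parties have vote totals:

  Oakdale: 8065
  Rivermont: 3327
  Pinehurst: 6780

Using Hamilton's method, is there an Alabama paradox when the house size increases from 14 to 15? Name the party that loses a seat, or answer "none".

none

At 14 seats: Oakdale 6, Rivermont 3, Pinehurst 5.
At 15 seats: Oakdale 7, Rivermont 3, Pinehurst 5.
No party's allocation decreased.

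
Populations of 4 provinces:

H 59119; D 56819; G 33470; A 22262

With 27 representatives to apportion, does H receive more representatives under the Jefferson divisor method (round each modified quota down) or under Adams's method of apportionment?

Jefferson: H 10, D 9, G 5, A 3.
Adams: H 9, D 9, G 5, A 4.
H gets 10 under Jefferson and 9 under Adams.

Jefferson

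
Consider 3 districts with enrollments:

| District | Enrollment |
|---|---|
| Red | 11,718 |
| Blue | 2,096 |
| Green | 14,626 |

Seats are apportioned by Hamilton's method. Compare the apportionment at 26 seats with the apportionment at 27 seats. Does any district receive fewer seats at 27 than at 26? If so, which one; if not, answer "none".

none

At 26 seats: Red 11, Blue 2, Green 13.
At 27 seats: Red 11, Blue 2, Green 14.
No district's allocation decreased.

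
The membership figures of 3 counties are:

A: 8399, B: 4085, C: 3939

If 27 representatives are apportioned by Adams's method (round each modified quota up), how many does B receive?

7

Standard divisor 16423/27 ≈ 608.259; standard quotas: A 13.808, B 6.716, C 6.476.
Rounding up gives 14, 7, 7 = 28 seats, so the divisor must be adjusted.
With modified divisor 650: modified quotas A 12.922, B 6.285, C 6.060.
Rounding up: A 13, B 7, C 7 (total 27).
B receives 7.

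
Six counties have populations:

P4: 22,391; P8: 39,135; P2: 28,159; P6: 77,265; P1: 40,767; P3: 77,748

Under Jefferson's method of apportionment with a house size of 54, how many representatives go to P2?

5

Standard divisor 285465/54 ≈ 5286.389; standard quotas: P4 4.236, P8 7.403, P2 5.327, P6 14.616, P1 7.712, P3 14.707.
Rounding down gives 4, 7, 5, 14, 7, 14 = 51 seats, so the divisor must be adjusted.
With modified divisor 5000: modified quotas P4 4.478, P8 7.827, P2 5.632, P6 15.453, P1 8.153, P3 15.550.
Rounding down: P4 4, P8 7, P2 5, P6 15, P1 8, P3 15 (total 54).
P2 receives 5.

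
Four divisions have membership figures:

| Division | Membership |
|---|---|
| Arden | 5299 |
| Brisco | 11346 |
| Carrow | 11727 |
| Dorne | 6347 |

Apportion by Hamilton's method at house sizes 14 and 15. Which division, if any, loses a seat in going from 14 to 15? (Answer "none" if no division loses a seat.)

At 14 seats: Arden 2, Brisco 5, Carrow 5, Dorne 2.
At 15 seats: Arden 2, Brisco 5, Carrow 5, Dorne 3.
No division's allocation decreased.

none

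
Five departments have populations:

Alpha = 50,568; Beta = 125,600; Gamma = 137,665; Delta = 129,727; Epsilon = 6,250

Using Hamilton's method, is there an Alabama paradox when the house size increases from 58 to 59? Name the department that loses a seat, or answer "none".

none

At 58 seats: Alpha 6, Beta 16, Gamma 18, Delta 17, Epsilon 1.
At 59 seats: Alpha 7, Beta 16, Gamma 18, Delta 17, Epsilon 1.
No department's allocation decreased.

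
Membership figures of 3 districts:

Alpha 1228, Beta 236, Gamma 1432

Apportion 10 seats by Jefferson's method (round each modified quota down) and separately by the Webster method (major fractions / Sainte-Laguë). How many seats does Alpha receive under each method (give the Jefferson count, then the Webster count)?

Jefferson: Alpha 5, Beta 0, Gamma 5.
Webster: Alpha 4, Beta 1, Gamma 5.
Alpha gets 5 under Jefferson and 4 under Webster.

5 and 4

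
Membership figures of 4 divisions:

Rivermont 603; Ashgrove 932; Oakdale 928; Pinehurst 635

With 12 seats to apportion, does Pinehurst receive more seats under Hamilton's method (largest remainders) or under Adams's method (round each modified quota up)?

Hamilton: Rivermont 2, Ashgrove 4, Oakdale 4, Pinehurst 2.
Adams: Rivermont 2, Ashgrove 4, Oakdale 3, Pinehurst 3.
Pinehurst gets 2 under Hamilton and 3 under Adams.

Adams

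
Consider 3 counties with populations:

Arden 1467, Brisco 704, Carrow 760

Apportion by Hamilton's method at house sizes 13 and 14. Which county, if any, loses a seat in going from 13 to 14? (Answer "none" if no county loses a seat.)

At 13 seats: Arden 7, Brisco 3, Carrow 3.
At 14 seats: Arden 7, Brisco 3, Carrow 4.
No county's allocation decreased.

none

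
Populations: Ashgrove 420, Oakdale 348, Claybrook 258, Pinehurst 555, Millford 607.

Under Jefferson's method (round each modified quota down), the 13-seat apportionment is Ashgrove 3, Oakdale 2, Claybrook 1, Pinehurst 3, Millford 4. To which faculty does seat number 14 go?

Pinehurst

Priority for the next seat is population ÷ (current seats + 1).
Priorities: Ashgrove 105.000, Oakdale 116.000, Claybrook 129.000, Pinehurst 138.750, Millford 121.400.
Highest priority: Pinehurst.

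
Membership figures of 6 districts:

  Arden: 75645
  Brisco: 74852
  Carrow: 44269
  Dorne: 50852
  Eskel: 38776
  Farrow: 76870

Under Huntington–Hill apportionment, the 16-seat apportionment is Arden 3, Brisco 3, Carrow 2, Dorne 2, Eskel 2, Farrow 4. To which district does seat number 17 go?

Priority for the next seat is population ÷ (√(s·(s+1))).
Priorities: Arden 21836.831, Brisco 21607.911, Carrow 18072.744, Dorne 20760.242, Eskel 15830.236, Farrow 17188.655.
Highest priority: Arden.

Arden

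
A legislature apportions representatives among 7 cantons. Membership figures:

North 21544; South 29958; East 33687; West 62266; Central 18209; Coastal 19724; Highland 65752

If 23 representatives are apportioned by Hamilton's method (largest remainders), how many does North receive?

Total 251140; standard divisor 251140/23 ≈ 10919.13.
Standard quotas: North 1.9731, South 2.7436, East 3.0851, West 5.7025, Central 1.6676, Coastal 1.8064, Highland 6.0217.
Lower quotas: North 1, South 2, East 3, West 5, Central 1, Coastal 1, Highland 6 (sum 19, leaving 4 seats).
Remainders in descending order: North 0.9731, Coastal 0.8064, South 0.7436, West 0.7025, Central 0.6676, East 0.0851, Highland 0.0217.
Largest remainders: North, Coastal, South, West receive the extra seats.
North receives 2.

2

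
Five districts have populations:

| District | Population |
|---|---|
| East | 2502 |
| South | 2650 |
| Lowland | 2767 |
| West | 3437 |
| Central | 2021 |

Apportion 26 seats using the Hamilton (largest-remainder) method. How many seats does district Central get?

4

Total 13377; standard divisor 13377/26 ≈ 514.5.
Standard quotas: East 4.863, South 5.151, Lowland 5.378, West 6.680, Central 3.928.
Lower quotas: East 4, South 5, Lowland 5, West 6, Central 3 (sum 23, leaving 3 seats).
Remainders in descending order: Central 0.928, East 0.863, West 0.680, Lowland 0.378, South 0.151.
Largest remainders: Central, East, West receive the extra seats.
Central receives 4.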